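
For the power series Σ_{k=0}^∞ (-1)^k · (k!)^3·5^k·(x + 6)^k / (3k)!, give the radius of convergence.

Ratio test: |a_{k+1}/a_k| = (k+1)³/[(3k+1)·(3k+2)·(3k+3)] · 5 → 5/27 as k → ∞.
Hence the series converges for |x + 6| < 1/(5/27) = 27/5, so the radius of convergence is 27/5.

R = 27/5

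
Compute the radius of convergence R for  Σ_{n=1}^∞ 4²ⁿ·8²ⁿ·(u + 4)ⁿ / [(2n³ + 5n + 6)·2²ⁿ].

By the ratio test, |a_{n+1}/a_n| = [(2n³ + 5n + 6)/(2(n+1)³ + 5(n+1) + 6)] · 16·64/4 → 256.
Thus R = 1/(256) = 1/256.

R = 1/256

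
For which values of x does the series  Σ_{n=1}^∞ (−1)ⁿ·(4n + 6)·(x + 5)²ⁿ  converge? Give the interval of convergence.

Apply the ratio test: |a_{n+1}| / |a_n| = (4(n+1) + 6)/(4n + 6), which tends to 1 as n → ∞.
Successive powers of (x + 5) differ by 2, so the series converges when |x + 5|² · 1 < 1, i.e. |x + 5| < √(1) = 1. So R = 1.
When x = -4, the terms have absolute value of order n, which does not tend to 0, so the series diverges by the divergence test.
At x = -6: the terms have absolute value of order n, which does not tend to 0, so the series diverges by the divergence test.

(-6, -4)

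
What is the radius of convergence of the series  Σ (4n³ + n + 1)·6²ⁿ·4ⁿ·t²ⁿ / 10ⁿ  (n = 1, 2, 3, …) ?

R = √10/12

Ratio test: |a_{n+1}/a_n| = [(4(n+1)³ + (n+1) + 1)/(4n³ + n + 1)] · 36·4/10 → 72/5 as n → ∞.
Writing y = t², the series in y has radius 5/72, so |t| < √(5/72) and R = √10/12.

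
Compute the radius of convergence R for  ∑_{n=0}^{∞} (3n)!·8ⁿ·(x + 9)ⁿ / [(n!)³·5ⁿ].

R = 5/216

Ratio test: |a_{n+1}/a_n| = (3n+1)·(3n+2)·(3n+3)/(n+1)³ · 8/5 → 216/5 as n → ∞.
The series converges when 216/5 · |x + 9| < 1, giving R = 5/216.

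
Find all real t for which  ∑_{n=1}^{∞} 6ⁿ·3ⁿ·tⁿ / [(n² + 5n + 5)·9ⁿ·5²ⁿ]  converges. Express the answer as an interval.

[-25/2, 25/2]

Ratio test: |a_{n+1}/a_n| = [(n² + 5n + 5)/((n+1)² + 5(n+1) + 5)] · 6·3/(9·25) → 2/25 as n → ∞.
The series converges when 2/25 · |t| < 1, giving R = 25/2.
At t = 25/2: the terms are on the order of 1/n², so the series converges absolutely by comparison with the p-series (p = 2 > 1).
Check t = -25/2: the terms are on the order of 1/n², so the series converges absolutely by comparison with the p-series (p = 2 > 1).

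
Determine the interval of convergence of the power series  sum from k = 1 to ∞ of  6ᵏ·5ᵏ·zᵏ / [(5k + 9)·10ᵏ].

Ratio test: |a_{k+1}/a_k| = [(5k + 9)/(5(k+1) + 9)] · 6·5/10 → 3 as k → ∞.
The series converges when 3 · |z| < 1, giving R = 1/3.
When z = 1/3, comparison with the harmonic series Σ 1/k shows the series diverges.
When z = -1/3, the terms alternate in sign and decrease monotonically to 0 in absolute value (size ~ c/k), so the alternating series test gives convergence.

[-1/3, 1/3)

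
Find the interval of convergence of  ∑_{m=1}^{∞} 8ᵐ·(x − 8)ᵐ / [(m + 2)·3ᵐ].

[61/8, 67/8)

Apply the ratio test: |a_{m+1}| / |a_m| = [(m + 2)/((m+1) + 2)] · 8/3, which tends to 8/3 as m → ∞.
The series converges when 8/3 · |x − 8| < 1, giving R = 3/8.
Check x = 67/8: the terms behave like c/m; limit comparison with the harmonic series gives divergence.
When x = 61/8, an alternating series whose terms decrease to 0 in absolute value, so it converges by the Leibniz criterion.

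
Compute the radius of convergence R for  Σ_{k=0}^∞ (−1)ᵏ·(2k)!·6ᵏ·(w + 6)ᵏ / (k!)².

R = 1/24

By the ratio test, |a_{k+1}/a_k| = (2k+1)·(2k+2)/(k+1)² · 6 → 24.
Thus R = 1/(24) = 1/24.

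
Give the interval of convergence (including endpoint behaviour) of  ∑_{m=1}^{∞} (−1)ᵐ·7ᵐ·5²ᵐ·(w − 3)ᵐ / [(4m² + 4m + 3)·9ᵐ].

[516/175, 534/175]

Apply the ratio test: |a_{m+1}| / |a_m| = [(4m² + 4m + 3)/(4(m+1)² + 4(m+1) + 3)] · 7·25/9, which tends to 175/9 as m → ∞.
Hence the series converges for |w − 3| < 1/(175/9) = 9/175, so the radius of convergence is 9/175.
Endpoint w = 534/175: the terms are on the order of 1/m², so the series converges absolutely by comparison with the p-series (p = 2 > 1).
At w = 516/175: the series is dominated by a constant times Σ 1/m², which converges (p = 2 > 1).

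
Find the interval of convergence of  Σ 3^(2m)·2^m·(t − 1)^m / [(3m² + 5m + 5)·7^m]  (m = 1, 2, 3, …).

[11/18, 25/18]

By the ratio test, |a_{m+1}/a_m| = [(3m² + 5m + 5)/(3(m+1)² + 5(m+1) + 5)] · 9·2/7 → 18/7.
The series converges when 18/7 · |t − 1| < 1, giving R = 7/18.
When t = 25/18, the series is dominated by a constant times Σ 1/m², which converges (p = 2 > 1).
Check t = 11/18: the series is dominated by a constant times Σ 1/m², which converges (p = 2 > 1).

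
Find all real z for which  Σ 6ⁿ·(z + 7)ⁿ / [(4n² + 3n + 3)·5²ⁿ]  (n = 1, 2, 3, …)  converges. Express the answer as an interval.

The ratio of consecutive coefficients is [(4n² + 3n + 3)/(4(n+1)² + 3(n+1) + 3)] · 6/25 → 6/25.
Convergence for |z + 7| · 6/25 < 1, i.e. |z + 7| < 25/6. So R = 25/6.
Endpoint z = -17/6: absolute convergence follows by limit comparison with Σ 1/n².
Check z = -67/6: the series is dominated by a constant times Σ 1/n², which converges (p = 2 > 1).

[-67/6, -17/6]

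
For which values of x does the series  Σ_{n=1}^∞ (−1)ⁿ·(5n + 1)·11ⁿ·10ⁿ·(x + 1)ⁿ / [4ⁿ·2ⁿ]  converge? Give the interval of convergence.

(-59/55, -51/55)

By the ratio test, |a_{n+1}/a_n| = [(5(n+1) + 1)/(5n + 1)] · 11·10/(4·2) → 55/4.
Convergence for |x + 1| · 55/4 < 1, i.e. |x + 1| < 4/55. So R = 4/55.
At x = -51/55: the n-th term does not approach 0; divergence by the term test.
At x = -59/55: the terms do not tend to 0, so the series diverges.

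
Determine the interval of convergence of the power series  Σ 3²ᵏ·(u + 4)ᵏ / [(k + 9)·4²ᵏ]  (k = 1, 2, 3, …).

[-52/9, -20/9)

The ratio of consecutive coefficients is [(k + 9)/((k+1) + 9)] · 9/16 → 9/16.
Hence the series converges for |u + 4| < 1/(9/16) = 16/9, so the radius of convergence is 16/9.
Endpoint u = -20/9: the terms behave like c/k; limit comparison with the harmonic series gives divergence.
When u = -52/9, an alternating series whose terms decrease to 0 in absolute value, so it converges by the Leibniz criterion.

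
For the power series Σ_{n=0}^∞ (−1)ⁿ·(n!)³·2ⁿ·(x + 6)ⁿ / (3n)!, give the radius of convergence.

Apply the ratio test: |a_{n+1}| / |a_n| = (n+1)³/[(3n+1)·(3n+2)·(3n+3)] · 2, which tends to 2/27 as n → ∞.
Convergence for |x + 6| · 2/27 < 1, i.e. |x + 6| < 27/2. So R = 27/2.

R = 27/2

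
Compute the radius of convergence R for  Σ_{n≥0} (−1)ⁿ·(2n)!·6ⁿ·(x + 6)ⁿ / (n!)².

R = 1/24

Ratio test: |a_{n+1}/a_n| = (2n+1)·(2n+2)/(n+1)² · 6 → 24 as n → ∞.
Convergence for |x + 6| · 24 < 1, i.e. |x + 6| < 1/24. So R = 1/24.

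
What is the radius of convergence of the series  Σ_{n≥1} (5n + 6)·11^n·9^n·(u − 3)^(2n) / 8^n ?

R = 2√22/33

Apply the ratio test: |a_{n+1}| / |a_n| = [(5(n+1) + 6)/(5n + 6)] · 11·9/8, which tends to 99/8 as n → ∞.
Since the exponent of (u − 3) increases by 2 each term, convergence requires |u − 3|² < 8/99, hence R = 2√22/33.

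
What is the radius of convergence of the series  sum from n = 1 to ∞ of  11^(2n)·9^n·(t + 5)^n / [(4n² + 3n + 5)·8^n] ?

R = 8/1089

Ratio test: |a_{n+1}/a_n| = [(4n² + 3n + 5)/(4(n+1)² + 3(n+1) + 5)] · 121·9/8 → 1089/8 as n → ∞.
Convergence for |t + 5| · 1089/8 < 1, i.e. |t + 5| < 8/1089. So R = 8/1089.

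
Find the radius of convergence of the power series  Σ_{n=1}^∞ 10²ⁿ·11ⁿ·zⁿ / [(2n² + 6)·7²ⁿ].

Apply the ratio test: |a_{n+1}| / |a_n| = [(2n² + 6)/(2(n+1)² + 6)] · 100·11/49, which tends to 1100/49 as n → ∞.
Thus R = 1/(1100/49) = 49/1100.

R = 49/1100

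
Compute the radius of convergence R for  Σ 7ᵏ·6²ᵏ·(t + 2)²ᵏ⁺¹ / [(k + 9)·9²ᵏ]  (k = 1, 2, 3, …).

The ratio of consecutive coefficients is [(k + 9)/((k+1) + 9)] · 7·36/81 → 28/9.
Since the exponent of (t + 2) increases by 2 each term, convergence requires |t + 2|² < 9/28, hence R = 3√7/14.

R = 3√7/14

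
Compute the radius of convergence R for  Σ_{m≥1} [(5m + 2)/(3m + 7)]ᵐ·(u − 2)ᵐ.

R = 3/5

Applying the root test, |a_m|^(1/m) = (5m + 2)/(3m + 7) → 5/3.
Hence the series converges for |u − 2| < 1/(5/3) = 3/5, so the radius of convergence is 3/5.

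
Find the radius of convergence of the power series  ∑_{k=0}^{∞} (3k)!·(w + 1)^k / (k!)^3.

R = 1/27

Apply the ratio test: |a_{k+1}| / |a_k| = (3k+1)·(3k+2)·(3k+3)/(k+1)³, which tends to 27 as k → ∞.
Thus R = 1/(27) = 1/27.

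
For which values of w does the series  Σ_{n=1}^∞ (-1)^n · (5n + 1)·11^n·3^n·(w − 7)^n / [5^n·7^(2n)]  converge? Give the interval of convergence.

(-14/33, 476/33)

Apply the ratio test: |a_{n+1}| / |a_n| = [(5(n+1) + 1)/(5n + 1)] · 11·3/(5·49), which tends to 33/245 as n → ∞.
Hence the series converges for |w − 7| < 1/(33/245) = 245/33, so the radius of convergence is 245/33.
At w = 476/33: the terms do not tend to 0, so the series diverges.
When w = -14/33, the n-th term does not approach 0; divergence by the term test.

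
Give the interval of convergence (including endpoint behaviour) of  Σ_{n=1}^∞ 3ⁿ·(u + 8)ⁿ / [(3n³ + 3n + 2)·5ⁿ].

[-29/3, -19/3]

By the ratio test, |a_{n+1}/a_n| = [(3n³ + 3n + 2)/(3(n+1)³ + 3(n+1) + 2)] · 3/5 → 3/5.
Convergence for |u + 8| · 3/5 < 1, i.e. |u + 8| < 5/3. So R = 5/3.
When u = -19/3, the series is dominated by a constant times Σ 1/n³, which converges (p = 3 > 1).
At u = -29/3: the terms are on the order of 1/n³, so the series converges absolutely by comparison with the p-series (p = 3 > 1).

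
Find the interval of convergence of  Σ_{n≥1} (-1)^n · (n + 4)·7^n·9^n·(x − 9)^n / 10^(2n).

(467/63, 667/63)

Ratio test: |a_{n+1}/a_n| = [((n+1) + 4)/(n + 4)] · 7·9/100 → 63/100 as n → ∞.
The series converges when 63/100 · |x − 9| < 1, giving R = 100/63.
When x = 667/63, the terms have absolute value of order n, which does not tend to 0, so the series diverges by the divergence test.
When x = 467/63, the terms have absolute value of order n, which does not tend to 0, so the series diverges by the divergence test.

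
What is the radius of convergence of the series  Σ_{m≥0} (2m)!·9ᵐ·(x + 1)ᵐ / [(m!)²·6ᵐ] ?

By the ratio test, |a_{m+1}/a_m| = (2m+1)·(2m+2)/(m+1)² · 9/6 → 6.
Hence the series converges for |x + 1| < 1/(6) = 1/6, so the radius of convergence is 1/6.

R = 1/6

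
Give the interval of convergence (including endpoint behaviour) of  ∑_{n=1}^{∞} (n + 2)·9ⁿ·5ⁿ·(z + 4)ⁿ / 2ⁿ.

Ratio test: |a_{n+1}/a_n| = [((n+1) + 2)/(n + 2)] · 9·5/2 → 45/2 as n → ∞.
Thus R = 1/(45/2) = 2/45.
Endpoint z = -178/45: the terms have absolute value of order n, which does not tend to 0, so the series diverges by the divergence test.
Endpoint z = -182/45: the terms have absolute value of order n, which does not tend to 0, so the series diverges by the divergence test.

(-182/45, -178/45)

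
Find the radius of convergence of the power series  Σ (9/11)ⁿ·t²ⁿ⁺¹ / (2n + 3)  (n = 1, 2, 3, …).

Apply the ratio test: |a_{n+1}| / |a_n| = [(2n + 3)/(2(n+1) + 3)] · 9/11, which tends to 9/11 as n → ∞.
Writing y = t², the series in y has radius 11/9, so |t| < √(11/9) and R = √11/3.

R = √11/3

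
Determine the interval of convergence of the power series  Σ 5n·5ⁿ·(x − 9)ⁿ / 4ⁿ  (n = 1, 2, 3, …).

(41/5, 49/5)

By the ratio test, |a_{n+1}/a_n| = [5(n+1)/5n] · 5/4 → 5/4.
The series converges when 5/4 · |x − 9| < 1, giving R = 4/5.
Endpoint x = 49/5: the terms have absolute value of order n, which does not tend to 0, so the series diverges by the divergence test.
At x = 41/5: the terms do not tend to 0, so the series diverges.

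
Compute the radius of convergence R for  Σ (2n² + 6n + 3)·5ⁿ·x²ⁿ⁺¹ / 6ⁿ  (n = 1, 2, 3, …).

The ratio of consecutive coefficients is [(2(n+1)² + 6(n+1) + 3)/(2n² + 6n + 3)] · 5/6 → 5/6.
Successive powers of x differ by 2, so the series converges when |x|² · 5/6 < 1, i.e. |x| < √(6/5). So R = √30/5.

R = √30/5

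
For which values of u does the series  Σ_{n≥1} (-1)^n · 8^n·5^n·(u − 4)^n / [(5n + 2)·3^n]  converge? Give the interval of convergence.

(157/40, 163/40]

By the ratio test, |a_{n+1}/a_n| = [(5n + 2)/(5(n+1) + 2)] · 8·5/3 → 40/3.
Hence the series converges for |u − 4| < 1/(40/3) = 3/40, so the radius of convergence is 3/40.
When u = 163/40, the terms alternate in sign and decrease monotonically to 0 in absolute value (size ~ c/n), so the alternating series test gives convergence.
When u = 157/40, the terms are asymptotic to a nonzero constant times 1/n, so the series diverges by limit comparison with Σ 1/n.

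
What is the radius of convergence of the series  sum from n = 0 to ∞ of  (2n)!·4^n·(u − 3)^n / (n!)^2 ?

R = 1/16

By the ratio test, |a_{n+1}/a_n| = (2n+1)·(2n+2)/(n+1)² · 4 → 16.
Thus R = 1/(16) = 1/16.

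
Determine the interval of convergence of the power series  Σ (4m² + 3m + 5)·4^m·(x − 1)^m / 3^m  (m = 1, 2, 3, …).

(1/4, 7/4)

Ratio test: |a_{m+1}/a_m| = [(4(m+1)² + 3(m+1) + 5)/(4m² + 3m + 5)] · 4/3 → 4/3 as m → ∞.
Thus R = 1/(4/3) = 3/4.
At x = 7/4: the m-th term does not approach 0; divergence by the term test.
At x = 1/4: the m-th term does not approach 0; divergence by the term test.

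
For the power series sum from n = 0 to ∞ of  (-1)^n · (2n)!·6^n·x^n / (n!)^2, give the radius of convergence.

The ratio of consecutive coefficients is (2n+1)·(2n+2)/(n+1)² · 6 → 24.
Thus R = 1/(24) = 1/24.

R = 1/24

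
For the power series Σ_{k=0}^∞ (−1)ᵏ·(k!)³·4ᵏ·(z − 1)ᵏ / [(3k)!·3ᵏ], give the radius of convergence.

By the ratio test, |a_{k+1}/a_k| = (k+1)³/[(3k+1)·(3k+2)·(3k+3)] · 4/3 → 4/81.
Hence the series converges for |z − 1| < 1/(4/81) = 81/4, so the radius of convergence is 81/4.

R = 81/4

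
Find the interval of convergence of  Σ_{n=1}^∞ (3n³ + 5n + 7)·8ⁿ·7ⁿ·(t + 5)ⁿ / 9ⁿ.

By the ratio test, |a_{n+1}/a_n| = [(3(n+1)³ + 5(n+1) + 7)/(3n³ + 5n + 7)] · 8·7/9 → 56/9.
The series converges when 56/9 · |t + 5| < 1, giving R = 9/56.
Endpoint t = -271/56: the n-th term does not approach 0; divergence by the term test.
At t = -289/56: the terms have absolute value of order n³, which does not tend to 0, so the series diverges by the divergence test.

(-289/56, -271/56)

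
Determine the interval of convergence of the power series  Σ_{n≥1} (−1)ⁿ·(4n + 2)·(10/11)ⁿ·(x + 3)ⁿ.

Apply the ratio test: |a_{n+1}| / |a_n| = [(4(n+1) + 2)/(4n + 2)] · 10/11, which tends to 10/11 as n → ∞.
Thus R = 1/(10/11) = 11/10.
When x = -19/10, the terms have absolute value of order n, which does not tend to 0, so the series diverges by the divergence test.
Endpoint x = -41/10: the terms have absolute value of order n, which does not tend to 0, so the series diverges by the divergence test.

(-41/10, -19/10)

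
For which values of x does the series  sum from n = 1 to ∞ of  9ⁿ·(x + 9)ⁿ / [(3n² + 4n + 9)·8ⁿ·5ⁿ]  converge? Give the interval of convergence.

[-121/9, -41/9]

The ratio of consecutive coefficients is [(3n² + 4n + 9)/(3(n+1)² + 4(n+1) + 9)] · 9/(8·5) → 9/40.
The series converges when 9/40 · |x + 9| < 1, giving R = 40/9.
At x = -41/9: the terms are on the order of 1/n², so the series converges absolutely by comparison with the p-series (p = 2 > 1).
Endpoint x = -121/9: absolute convergence follows by limit comparison with Σ 1/n².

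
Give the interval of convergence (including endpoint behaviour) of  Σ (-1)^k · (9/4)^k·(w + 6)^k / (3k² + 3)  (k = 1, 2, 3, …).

[-58/9, -50/9]

By the ratio test, |a_{k+1}/a_k| = [(3k² + 3)/(3(k+1)² + 3)] · 9/4 → 9/4.
Hence the series converges for |w + 6| < 1/(9/4) = 4/9, so the radius of convergence is 4/9.
Endpoint w = -50/9: absolute convergence follows by limit comparison with Σ 1/k².
Endpoint w = -58/9: absolute convergence follows by limit comparison with Σ 1/k².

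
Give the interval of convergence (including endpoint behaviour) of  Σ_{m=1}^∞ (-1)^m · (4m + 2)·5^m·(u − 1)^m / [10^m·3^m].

Apply the ratio test: |a_{m+1}| / |a_m| = [(4(m+1) + 2)/(4m + 2)] · 5/(10·3), which tends to 1/6 as m → ∞.
Hence the series converges for |u − 1| < 1/(1/6) = 6, so the radius of convergence is 6.
Endpoint u = 7: the m-th term does not approach 0; divergence by the term test.
When u = -5, the m-th term does not approach 0; divergence by the term test.

(-5, 7)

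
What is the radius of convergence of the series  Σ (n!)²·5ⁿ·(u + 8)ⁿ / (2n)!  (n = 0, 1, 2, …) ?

Ratio test: |a_{n+1}/a_n| = (n+1)²/[(2n+1)·(2n+2)] · 5 → 5/4 as n → ∞.
Thus R = 1/(5/4) = 4/5.

R = 4/5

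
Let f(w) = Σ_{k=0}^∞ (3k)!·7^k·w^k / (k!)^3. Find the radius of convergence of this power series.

R = 1/189

By the ratio test, |a_{k+1}/a_k| = (3k+1)·(3k+2)·(3k+3)/(k+1)³ · 7 → 189.
The series converges when 189 · |w| < 1, giving R = 1/189.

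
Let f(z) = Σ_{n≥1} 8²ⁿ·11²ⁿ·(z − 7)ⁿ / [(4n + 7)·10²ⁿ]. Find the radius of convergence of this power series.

R = 25/1936

Ratio test: |a_{n+1}/a_n| = [(4n + 7)/(4(n+1) + 7)] · 64·121/100 → 1936/25 as n → ∞.
Hence the series converges for |z − 7| < 1/(1936/25) = 25/1936, so the radius of convergence is 25/1936.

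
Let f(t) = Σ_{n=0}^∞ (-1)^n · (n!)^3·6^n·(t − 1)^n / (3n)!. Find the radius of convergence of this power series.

By the ratio test, |a_{n+1}/a_n| = (n+1)³/[(3n+1)·(3n+2)·(3n+3)] · 6 → 2/9.
Hence the series converges for |t − 1| < 1/(2/9) = 9/2, so the radius of convergence is 9/2.

R = 9/2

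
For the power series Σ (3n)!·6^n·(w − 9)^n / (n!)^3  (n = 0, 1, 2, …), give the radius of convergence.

R = 1/162

By the ratio test, |a_{n+1}/a_n| = (3n+1)·(3n+2)·(3n+3)/(n+1)³ · 6 → 162.
Convergence for |w − 9| · 162 < 1, i.e. |w − 9| < 1/162. So R = 1/162.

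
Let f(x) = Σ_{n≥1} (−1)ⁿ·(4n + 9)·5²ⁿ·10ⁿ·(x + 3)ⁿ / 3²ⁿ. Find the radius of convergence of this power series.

R = 9/250

Ratio test: |a_{n+1}/a_n| = [(4(n+1) + 9)/(4n + 9)] · 25·10/9 → 250/9 as n → ∞.
Hence the series converges for |x + 3| < 1/(250/9) = 9/250, so the radius of convergence is 9/250.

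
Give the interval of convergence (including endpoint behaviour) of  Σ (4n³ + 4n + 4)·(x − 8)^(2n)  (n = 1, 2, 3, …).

(7, 9)

By the ratio test, |a_{n+1}/a_n| = (4(n+1)³ + 4(n+1) + 4)/(4n³ + 4n + 4) → 1.
Successive powers of (x − 8) differ by 2, so the series converges when |x − 8|² · 1 < 1, i.e. |x − 8| < √(1) = 1. So R = 1.
Endpoint x = 9: the terms have absolute value of order n³, which does not tend to 0, so the series diverges by the divergence test.
Check x = 7: the terms do not tend to 0, so the series diverges.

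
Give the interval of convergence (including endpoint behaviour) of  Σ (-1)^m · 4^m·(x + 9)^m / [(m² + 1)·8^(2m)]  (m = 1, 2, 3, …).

By the ratio test, |a_{m+1}/a_m| = [(m² + 1)/((m+1)² + 1)] · 4/64 → 1/16.
The series converges when 1/16 · |x + 9| < 1, giving R = 16.
Endpoint x = 7: the series is dominated by a constant times Σ 1/m², which converges (p = 2 > 1).
At x = -25: absolute convergence follows by limit comparison with Σ 1/m².

[-25, 7]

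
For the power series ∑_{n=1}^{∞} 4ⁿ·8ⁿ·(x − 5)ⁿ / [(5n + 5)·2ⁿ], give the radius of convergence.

By the ratio test, |a_{n+1}/a_n| = [(5n + 5)/(5(n+1) + 5)] · 4·8/2 → 16.
Hence the series converges for |x − 5| < 1/(16) = 1/16, so the radius of convergence is 1/16.

R = 1/16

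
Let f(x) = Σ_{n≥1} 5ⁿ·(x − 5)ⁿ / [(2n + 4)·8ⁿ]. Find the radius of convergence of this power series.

R = 8/5

Ratio test: |a_{n+1}/a_n| = [(2n + 4)/(2(n+1) + 4)] · 5/8 → 5/8 as n → ∞.
Thus R = 1/(5/8) = 8/5.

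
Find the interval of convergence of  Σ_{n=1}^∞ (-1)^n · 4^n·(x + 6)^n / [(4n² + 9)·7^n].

[-31/4, -17/4]

By the ratio test, |a_{n+1}/a_n| = [(4n² + 9)/(4(n+1)² + 9)] · 4/7 → 4/7.
Thus R = 1/(4/7) = 7/4.
When x = -17/4, the series is dominated by a constant times Σ 1/n², which converges (p = 2 > 1).
Check x = -31/4: the terms are on the order of 1/n², so the series converges absolutely by comparison with the p-series (p = 2 > 1).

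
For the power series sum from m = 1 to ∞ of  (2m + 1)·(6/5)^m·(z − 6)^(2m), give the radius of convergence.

The ratio of consecutive coefficients is [(2(m+1) + 1)/(2m + 1)] · 6/5 → 6/5.
Writing y = (z − 6)², the series in y has radius 5/6, so |z − 6| < √(5/6) and R = √30/6.

R = √30/6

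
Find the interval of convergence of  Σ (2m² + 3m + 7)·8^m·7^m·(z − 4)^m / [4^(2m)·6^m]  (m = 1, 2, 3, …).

(16/7, 40/7)

The ratio of consecutive coefficients is [(2(m+1)² + 3(m+1) + 7)/(2m² + 3m + 7)] · 8·7/(16·6) → 7/12.
The series converges when 7/12 · |z − 4| < 1, giving R = 12/7.
Endpoint z = 40/7: the terms do not tend to 0, so the series diverges.
Check z = 16/7: the terms have absolute value of order m², which does not tend to 0, so the series diverges by the divergence test.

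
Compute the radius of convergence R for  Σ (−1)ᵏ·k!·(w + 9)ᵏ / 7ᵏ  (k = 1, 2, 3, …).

R = 0

Ratio test: |a_{k+1}/a_k| = (k+1) · 1/7 → ∞ as k → ∞.
The terms grow without bound for any (w + 9) ≠ 0, so R = 0 (convergence only at w = -9).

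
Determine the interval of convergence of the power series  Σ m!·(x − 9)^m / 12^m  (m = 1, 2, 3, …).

By the ratio test, |a_{m+1}/a_m| = (m+1) · 1/12 → ∞.
The ratio grows without bound, so the series diverges whenever (x − 9) ≠ 0; it converges only at x = 9. R = 0.

{9}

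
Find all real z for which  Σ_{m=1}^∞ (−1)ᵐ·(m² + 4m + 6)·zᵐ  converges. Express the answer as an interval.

The ratio of consecutive coefficients is ((m+1)² + 4(m+1) + 6)/(m² + 4m + 6) → 1.
So the series converges when |z| < 1 and diverges when |z| > 1; R = 1.
Check z = 1: the m-th term does not approach 0; divergence by the term test.
Endpoint z = -1: the terms have absolute value of order m², which does not tend to 0, so the series diverges by the divergence test.

(-1, 1)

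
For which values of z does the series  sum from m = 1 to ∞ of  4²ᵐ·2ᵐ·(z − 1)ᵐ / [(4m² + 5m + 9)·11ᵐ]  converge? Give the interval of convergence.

Apply the ratio test: |a_{m+1}| / |a_m| = [(4m² + 5m + 9)/(4(m+1)² + 5(m+1) + 9)] · 16·2/11, which tends to 32/11 as m → ∞.
Convergence for |z − 1| · 32/11 < 1, i.e. |z − 1| < 11/32. So R = 11/32.
Endpoint z = 43/32: the series is dominated by a constant times Σ 1/m², which converges (p = 2 > 1).
At z = 21/32: absolute convergence follows by limit comparison with Σ 1/m².

[21/32, 43/32]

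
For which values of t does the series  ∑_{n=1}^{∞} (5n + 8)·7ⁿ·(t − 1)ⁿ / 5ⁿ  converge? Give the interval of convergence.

The ratio of consecutive coefficients is [(5(n+1) + 8)/(5n + 8)] · 7/5 → 7/5.
Hence the series converges for |t − 1| < 1/(7/5) = 5/7, so the radius of convergence is 5/7.
When t = 12/7, the terms have absolute value of order n, which does not tend to 0, so the series diverges by the divergence test.
Endpoint t = 2/7: the n-th term does not approach 0; divergence by the term test.

(2/7, 12/7)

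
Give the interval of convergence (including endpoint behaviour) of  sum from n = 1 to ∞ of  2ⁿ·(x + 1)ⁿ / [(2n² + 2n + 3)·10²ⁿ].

The ratio of consecutive coefficients is [(2n² + 2n + 3)/(2(n+1)² + 2(n+1) + 3)] · 2/100 → 1/50.
Thus R = 1/(1/50) = 50.
Endpoint x = 49: absolute convergence follows by limit comparison with Σ 1/n².
Endpoint x = -51: the series is dominated by a constant times Σ 1/n², which converges (p = 2 > 1).

[-51, 49]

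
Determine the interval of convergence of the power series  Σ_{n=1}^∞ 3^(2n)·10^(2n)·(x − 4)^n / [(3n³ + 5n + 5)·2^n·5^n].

Apply the ratio test: |a_{n+1}| / |a_n| = [(3n³ + 5n + 5)/(3(n+1)³ + 5(n+1) + 5)] · 9·100/(2·5), which tends to 90 as n → ∞.
Hence the series converges for |x − 4| < 1/(90) = 1/90, so the radius of convergence is 1/90.
At x = 361/90: the terms are on the order of 1/n³, so the series converges absolutely by comparison with the p-series (p = 3 > 1).
Endpoint x = 359/90: the series is dominated by a constant times Σ 1/n³, which converges (p = 3 > 1).

[359/90, 361/90]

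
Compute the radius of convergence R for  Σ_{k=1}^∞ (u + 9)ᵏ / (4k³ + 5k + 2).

R = 1

By the ratio test, |a_{k+1}/a_k| = (4k³ + 5k + 2)/(4(k+1)³ + 5(k+1) + 2) → 1.
So the series converges when |u + 9| < 1 and diverges when |u + 9| > 1; R = 1.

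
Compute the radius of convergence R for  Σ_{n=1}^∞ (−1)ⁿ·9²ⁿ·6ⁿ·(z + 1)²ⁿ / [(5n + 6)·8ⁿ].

By the ratio test, |a_{n+1}/a_n| = [(5n + 6)/(5(n+1) + 6)] · 81·6/8 → 243/4.
Since the exponent of (z + 1) increases by 2 each term, convergence requires |z + 1|² < 4/243, hence R = 2√3/27.

R = 2√3/27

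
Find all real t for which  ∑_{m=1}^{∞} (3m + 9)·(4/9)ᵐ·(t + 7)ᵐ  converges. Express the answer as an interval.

(-37/4, -19/4)

Ratio test: |a_{m+1}/a_m| = [(3(m+1) + 9)/(3m + 9)] · 4/9 → 4/9 as m → ∞.
Hence the series converges for |t + 7| < 1/(4/9) = 9/4, so the radius of convergence is 9/4.
When t = -19/4, the terms do not tend to 0, so the series diverges.
Check t = -37/4: the terms do not tend to 0, so the series diverges.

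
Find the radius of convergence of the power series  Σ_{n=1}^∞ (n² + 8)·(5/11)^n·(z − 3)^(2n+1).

R = √55/5

By the ratio test, |a_{n+1}/a_n| = [((n+1)² + 8)/(n² + 8)] · 5/11 → 5/11.
Successive powers of (z − 3) differ by 2, so the series converges when |z − 3|² · 5/11 < 1, i.e. |z − 3| < √(11/5). So R = √55/5.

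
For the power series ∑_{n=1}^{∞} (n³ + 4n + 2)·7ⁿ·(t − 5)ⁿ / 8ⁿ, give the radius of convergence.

Apply the ratio test: |a_{n+1}| / |a_n| = [((n+1)³ + 4(n+1) + 2)/(n³ + 4n + 2)] · 7/8, which tends to 7/8 as n → ∞.
Thus R = 1/(7/8) = 8/7.

R = 8/7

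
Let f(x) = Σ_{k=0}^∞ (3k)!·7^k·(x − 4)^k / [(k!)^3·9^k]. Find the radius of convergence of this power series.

R = 1/21

The ratio of consecutive coefficients is (3k+1)·(3k+2)·(3k+3)/(k+1)³ · 7/9 → 21.
The series converges when 21 · |x − 4| < 1, giving R = 1/21.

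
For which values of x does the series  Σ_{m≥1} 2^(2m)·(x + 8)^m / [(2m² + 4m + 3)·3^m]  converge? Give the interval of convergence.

[-35/4, -29/4]

By the ratio test, |a_{m+1}/a_m| = [(2m² + 4m + 3)/(2(m+1)² + 4(m+1) + 3)] · 4/3 → 4/3.
Convergence for |x + 8| · 4/3 < 1, i.e. |x + 8| < 3/4. So R = 3/4.
Endpoint x = -29/4: the series is dominated by a constant times Σ 1/m², which converges (p = 2 > 1).
At x = -35/4: the terms are on the order of 1/m², so the series converges absolutely by comparison with the p-series (p = 2 > 1).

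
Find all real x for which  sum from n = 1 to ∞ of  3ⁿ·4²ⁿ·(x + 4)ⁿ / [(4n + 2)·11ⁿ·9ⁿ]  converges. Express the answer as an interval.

[-97/16, -31/16)

Ratio test: |a_{n+1}/a_n| = [(4n + 2)/(4(n+1) + 2)] · 3·16/(11·9) → 16/33 as n → ∞.
Convergence for |x + 4| · 16/33 < 1, i.e. |x + 4| < 33/16. So R = 33/16.
Check x = -31/16: the terms are asymptotic to a nonzero constant times 1/n, so the series diverges by limit comparison with Σ 1/n.
At x = -97/16: the terms alternate in sign and decrease monotonically to 0 in absolute value (size ~ c/n), so the alternating series test gives convergence.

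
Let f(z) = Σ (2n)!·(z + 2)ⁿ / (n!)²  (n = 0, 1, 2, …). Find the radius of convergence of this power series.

R = 1/4

Apply the ratio test: |a_{n+1}| / |a_n| = (2n+1)·(2n+2)/(n+1)², which tends to 4 as n → ∞.
Hence the series converges for |z + 2| < 1/(4) = 1/4, so the radius of convergence is 1/4.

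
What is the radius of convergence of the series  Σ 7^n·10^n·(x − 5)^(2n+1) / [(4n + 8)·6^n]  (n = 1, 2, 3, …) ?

Apply the ratio test: |a_{n+1}| / |a_n| = [(4n + 8)/(4(n+1) + 8)] · 7·10/6, which tends to 35/3 as n → ∞.
Writing y = (x − 5)², the series in y has radius 3/35, so |x − 5| < √(3/35) and R = √105/35.

R = √105/35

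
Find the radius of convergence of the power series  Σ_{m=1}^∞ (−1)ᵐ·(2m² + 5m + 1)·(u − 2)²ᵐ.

R = 1

By the ratio test, |a_{m+1}/a_m| = (2(m+1)² + 5(m+1) + 1)/(2m² + 5m + 1) → 1.
Successive powers of (u − 2) differ by 2, so the series converges when |u − 2|² · 1 < 1, i.e. |u − 2| < √(1) = 1. So R = 1.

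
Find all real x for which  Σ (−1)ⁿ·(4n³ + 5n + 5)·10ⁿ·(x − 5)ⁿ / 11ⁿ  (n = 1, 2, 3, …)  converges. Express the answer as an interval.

By the ratio test, |a_{n+1}/a_n| = [(4(n+1)³ + 5(n+1) + 5)/(4n³ + 5n + 5)] · 10/11 → 10/11.
Thus R = 1/(10/11) = 11/10.
Endpoint x = 61/10: the terms have absolute value of order n³, which does not tend to 0, so the series diverges by the divergence test.
At x = 39/10: the n-th term does not approach 0; divergence by the term test.

(39/10, 61/10)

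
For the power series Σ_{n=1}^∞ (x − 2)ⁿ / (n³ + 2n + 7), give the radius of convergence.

By the ratio test, |a_{n+1}/a_n| = (n³ + 2n + 7)/((n+1)³ + 2(n+1) + 7) → 1.
Convergence for |x − 2| < 1, so R = 1.

R = 1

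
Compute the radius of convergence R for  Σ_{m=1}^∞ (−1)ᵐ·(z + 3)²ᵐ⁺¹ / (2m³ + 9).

Apply the ratio test: |a_{m+1}| / |a_m| = (2m³ + 9)/(2(m+1)³ + 9), which tends to 1 as m → ∞.
Successive powers of (z + 3) differ by 2, so the series converges when |z + 3|² · 1 < 1, i.e. |z + 3| < √(1) = 1. So R = 1.

R = 1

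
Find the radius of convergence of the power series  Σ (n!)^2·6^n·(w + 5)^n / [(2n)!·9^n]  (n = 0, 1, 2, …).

R = 6

Ratio test: |a_{n+1}/a_n| = (n+1)²/[(2n+1)·(2n+2)] · 6/9 → 1/6 as n → ∞.
Convergence for |w + 5| · 1/6 < 1, i.e. |w + 5| < 6. So R = 6.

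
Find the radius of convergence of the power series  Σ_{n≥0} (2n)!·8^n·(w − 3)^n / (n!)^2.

R = 1/32

The ratio of consecutive coefficients is (2n+1)·(2n+2)/(n+1)² · 8 → 32.
Convergence for |w − 3| · 32 < 1, i.e. |w − 3| < 1/32. So R = 1/32.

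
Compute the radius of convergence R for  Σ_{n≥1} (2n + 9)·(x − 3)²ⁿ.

R = 1

The ratio of consecutive coefficients is (2(n+1) + 9)/(2n + 9) → 1.
Successive powers of (x − 3) differ by 2, so the series converges when |x − 3|² · 1 < 1, i.e. |x − 3| < √(1) = 1. So R = 1.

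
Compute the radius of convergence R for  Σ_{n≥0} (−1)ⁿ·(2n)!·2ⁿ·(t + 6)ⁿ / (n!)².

R = 1/8

By the ratio test, |a_{n+1}/a_n| = (2n+1)·(2n+2)/(n+1)² · 2 → 8.
Convergence for |t + 6| · 8 < 1, i.e. |t + 6| < 1/8. So R = 1/8.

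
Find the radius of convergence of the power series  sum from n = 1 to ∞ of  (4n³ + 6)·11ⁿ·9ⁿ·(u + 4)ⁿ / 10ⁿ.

Apply the ratio test: |a_{n+1}| / |a_n| = [(4(n+1)³ + 6)/(4n³ + 6)] · 11·9/10, which tends to 99/10 as n → ∞.
Thus R = 1/(99/10) = 10/99.

R = 10/99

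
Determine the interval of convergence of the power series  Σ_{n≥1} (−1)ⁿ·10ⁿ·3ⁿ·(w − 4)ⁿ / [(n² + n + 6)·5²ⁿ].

By the ratio test, |a_{n+1}/a_n| = [(n² + n + 6)/((n+1)² + (n+1) + 6)] · 10·3/25 → 6/5.
Convergence for |w − 4| · 6/5 < 1, i.e. |w − 4| < 5/6. So R = 5/6.
At w = 29/6: absolute convergence follows by limit comparison with Σ 1/n².
Check w = 19/6: the terms are on the order of 1/n², so the series converges absolutely by comparison with the p-series (p = 2 > 1).

[19/6, 29/6]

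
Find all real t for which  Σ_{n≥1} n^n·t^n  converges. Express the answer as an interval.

{0}

Root test: |a_n|^(1/n) = n → ∞.
The root grows without bound, so R = 0 (convergence only at t = 0).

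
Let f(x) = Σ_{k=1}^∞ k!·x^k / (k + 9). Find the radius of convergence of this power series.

R = 0

Apply the ratio test: |a_{k+1}| / |a_k| = (k+1) · (k + 9)/((k+1) + 9), which tends to ∞ as k → ∞.
Since the ratio → ∞, the series diverges for every x ≠ 0, and R = 0.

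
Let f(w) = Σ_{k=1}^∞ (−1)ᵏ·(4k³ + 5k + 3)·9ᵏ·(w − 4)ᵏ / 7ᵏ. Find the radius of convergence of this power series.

By the ratio test, |a_{k+1}/a_k| = [(4(k+1)³ + 5(k+1) + 3)/(4k³ + 5k + 3)] · 9/7 → 9/7.
Hence the series converges for |w − 4| < 1/(9/7) = 7/9, so the radius of convergence is 7/9.

R = 7/9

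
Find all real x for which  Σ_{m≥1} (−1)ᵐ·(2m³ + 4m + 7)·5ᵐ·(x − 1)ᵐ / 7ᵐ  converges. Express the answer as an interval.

By the ratio test, |a_{m+1}/a_m| = [(2(m+1)³ + 4(m+1) + 7)/(2m³ + 4m + 7)] · 5/7 → 5/7.
Hence the series converges for |x − 1| < 1/(5/7) = 7/5, so the radius of convergence is 7/5.
Endpoint x = 12/5: the m-th term does not approach 0; divergence by the term test.
At x = -2/5: the terms have absolute value of order m³, which does not tend to 0, so the series diverges by the divergence test.

(-2/5, 12/5)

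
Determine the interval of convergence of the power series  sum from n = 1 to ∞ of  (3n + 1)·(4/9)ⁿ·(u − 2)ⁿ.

(-1/4, 17/4)

The ratio of consecutive coefficients is [(3(n+1) + 1)/(3n + 1)] · 4/9 → 4/9.
The series converges when 4/9 · |u − 2| < 1, giving R = 9/4.
At u = 17/4: the terms do not tend to 0, so the series diverges.
When u = -1/4, the terms do not tend to 0, so the series diverges.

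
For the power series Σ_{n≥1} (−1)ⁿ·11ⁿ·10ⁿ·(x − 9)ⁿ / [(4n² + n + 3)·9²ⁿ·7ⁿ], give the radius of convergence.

Ratio test: |a_{n+1}/a_n| = [(4n² + n + 3)/(4(n+1)² + (n+1) + 3)] · 11·10/(81·7) → 110/567 as n → ∞.
The series converges when 110/567 · |x − 9| < 1, giving R = 567/110.

R = 567/110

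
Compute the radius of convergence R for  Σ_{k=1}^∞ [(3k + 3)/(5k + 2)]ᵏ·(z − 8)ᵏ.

R = 5/3

Root test: |a_k|^(1/k) = (3k + 3)/(5k + 2) → 3/5.
Convergence for |z − 8| · 3/5 < 1, i.e. |z − 8| < 5/3. So R = 5/3.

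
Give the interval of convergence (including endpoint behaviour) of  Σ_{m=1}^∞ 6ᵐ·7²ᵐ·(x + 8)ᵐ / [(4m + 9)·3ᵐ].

Apply the ratio test: |a_{m+1}| / |a_m| = [(4m + 9)/(4(m+1) + 9)] · 6·49/3, which tends to 98 as m → ∞.
Hence the series converges for |x + 8| < 1/(98) = 1/98, so the radius of convergence is 1/98.
Check x = -783/98: the terms are asymptotic to a nonzero constant times 1/m, so the series diverges by limit comparison with Σ 1/m.
When x = -785/98, convergence follows from the alternating series test (terms decrease monotonically to 0).

[-785/98, -783/98)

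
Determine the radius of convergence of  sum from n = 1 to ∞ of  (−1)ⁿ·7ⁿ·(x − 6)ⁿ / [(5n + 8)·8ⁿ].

R = 8/7

The ratio of consecutive coefficients is [(5n + 8)/(5(n+1) + 8)] · 7/8 → 7/8.
Thus R = 1/(7/8) = 8/7.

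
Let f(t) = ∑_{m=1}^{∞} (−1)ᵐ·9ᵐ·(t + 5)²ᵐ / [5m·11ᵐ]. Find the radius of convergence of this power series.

Ratio test: |a_{m+1}/a_m| = [5m/5(m+1)] · 9/11 → 9/11 as m → ∞.
Writing y = (t + 5)², the series in y has radius 11/9, so |t + 5| < √(11/9) and R = √11/3.

R = √11/3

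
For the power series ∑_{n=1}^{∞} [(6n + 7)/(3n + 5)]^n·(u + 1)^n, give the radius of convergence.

Root test: |a_n|^(1/n) = (6n + 7)/(3n + 5) → 2.
Convergence for |u + 1| · 2 < 1, i.e. |u + 1| < 1/2. So R = 1/2.

R = 1/2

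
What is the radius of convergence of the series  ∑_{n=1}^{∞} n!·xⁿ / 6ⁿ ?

R = 0

The ratio of consecutive coefficients is (n+1) · 1/6 → ∞.
The ratio grows without bound, so the series diverges whenever x ≠ 0; it converges only at x = 0. R = 0.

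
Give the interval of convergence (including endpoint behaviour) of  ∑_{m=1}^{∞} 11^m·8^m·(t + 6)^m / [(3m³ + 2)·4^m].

[-133/22, -131/22]

Ratio test: |a_{m+1}/a_m| = [(3m³ + 2)/(3(m+1)³ + 2)] · 11·8/4 → 22 as m → ∞.
Convergence for |t + 6| · 22 < 1, i.e. |t + 6| < 1/22. So R = 1/22.
Endpoint t = -131/22: the series is dominated by a constant times Σ 1/m³, which converges (p = 3 > 1).
When t = -133/22, the terms are on the order of 1/m³, so the series converges absolutely by comparison with the p-series (p = 3 > 1).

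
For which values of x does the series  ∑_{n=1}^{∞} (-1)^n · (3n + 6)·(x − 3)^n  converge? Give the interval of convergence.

Ratio test: |a_{n+1}/a_n| = (3(n+1) + 6)/(3n + 6) → 1 as n → ∞.
So the series converges when |x − 3| < 1 and diverges when |x − 3| > 1; R = 1.
Check x = 4: the terms do not tend to 0, so the series diverges.
When x = 2, the n-th term does not approach 0; divergence by the term test.

(2, 4)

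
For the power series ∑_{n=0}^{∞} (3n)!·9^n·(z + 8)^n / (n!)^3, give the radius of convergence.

Ratio test: |a_{n+1}/a_n| = (3n+1)·(3n+2)·(3n+3)/(n+1)³ · 9 → 243 as n → ∞.
Thus R = 1/(243) = 1/243.

R = 1/243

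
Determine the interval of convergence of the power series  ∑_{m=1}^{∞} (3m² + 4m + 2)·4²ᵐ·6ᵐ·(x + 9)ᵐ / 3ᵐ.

By the ratio test, |a_{m+1}/a_m| = [(3(m+1)² + 4(m+1) + 2)/(3m² + 4m + 2)] · 16·6/3 → 32.
The series converges when 32 · |x + 9| < 1, giving R = 1/32.
At x = -287/32: the terms do not tend to 0, so the series diverges.
Endpoint x = -289/32: the m-th term does not approach 0; divergence by the term test.

(-289/32, -287/32)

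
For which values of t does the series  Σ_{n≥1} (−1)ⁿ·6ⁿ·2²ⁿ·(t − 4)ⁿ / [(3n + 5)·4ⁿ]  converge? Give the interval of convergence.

(23/6, 25/6]

By the ratio test, |a_{n+1}/a_n| = [(3n + 5)/(3(n+1) + 5)] · 6·4/4 → 6.
The series converges when 6 · |t − 4| < 1, giving R = 1/6.
Check t = 25/6: the terms alternate in sign and decrease monotonically to 0 in absolute value (size ~ c/n), so the alternating series test gives convergence.
At t = 23/6: the terms are asymptotic to a nonzero constant times 1/n, so the series diverges by limit comparison with Σ 1/n.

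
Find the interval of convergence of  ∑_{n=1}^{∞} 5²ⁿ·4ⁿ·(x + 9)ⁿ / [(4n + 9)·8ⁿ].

Ratio test: |a_{n+1}/a_n| = [(4n + 9)/(4(n+1) + 9)] · 25·4/8 → 25/2 as n → ∞.
Thus R = 1/(25/2) = 2/25.
When x = -223/25, the terms are asymptotic to a nonzero constant times 1/n, so the series diverges by limit comparison with Σ 1/n.
When x = -227/25, an alternating series whose terms decrease to 0 in absolute value, so it converges by the Leibniz criterion.

[-227/25, -223/25)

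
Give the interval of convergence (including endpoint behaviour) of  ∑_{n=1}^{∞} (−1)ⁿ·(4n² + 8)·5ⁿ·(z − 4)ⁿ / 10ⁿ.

(2, 6)

The ratio of consecutive coefficients is [(4(n+1)² + 8)/(4n² + 8)] · 5/10 → 1/2.
The series converges when 1/2 · |z − 4| < 1, giving R = 2.
Check z = 6: the terms do not tend to 0, so the series diverges.
When z = 2, the n-th term does not approach 0; divergence by the term test.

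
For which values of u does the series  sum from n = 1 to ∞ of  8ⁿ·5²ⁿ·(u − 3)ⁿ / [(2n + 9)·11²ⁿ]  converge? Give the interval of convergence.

[479/200, 721/200)

By the ratio test, |a_{n+1}/a_n| = [(2n + 9)/(2(n+1) + 9)] · 8·25/121 → 200/121.
Convergence for |u − 3| · 200/121 < 1, i.e. |u − 3| < 121/200. So R = 121/200.
Endpoint u = 721/200: the terms behave like c/n; limit comparison with the harmonic series gives divergence.
Check u = 479/200: an alternating series whose terms decrease to 0 in absolute value, so it converges by the Leibniz criterion.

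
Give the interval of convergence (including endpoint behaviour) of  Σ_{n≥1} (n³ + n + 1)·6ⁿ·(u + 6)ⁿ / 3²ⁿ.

(-15/2, -9/2)

Apply the ratio test: |a_{n+1}| / |a_n| = [((n+1)³ + (n+1) + 1)/(n³ + n + 1)] · 6/9, which tends to 2/3 as n → ∞.
Thus R = 1/(2/3) = 3/2.
Check u = -9/2: the terms have absolute value of order n³, which does not tend to 0, so the series diverges by the divergence test.
Check u = -15/2: the terms do not tend to 0, so the series diverges.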